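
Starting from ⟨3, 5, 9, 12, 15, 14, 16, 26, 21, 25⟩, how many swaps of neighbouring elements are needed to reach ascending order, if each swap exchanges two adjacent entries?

3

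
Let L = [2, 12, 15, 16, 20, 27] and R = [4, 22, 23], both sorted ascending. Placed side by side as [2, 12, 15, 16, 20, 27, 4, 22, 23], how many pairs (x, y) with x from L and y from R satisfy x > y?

For each element r of the right run, count left-run elements greater than r:
r = 4: 12, 15, 16, 20, 27 → 5
r = 22: 27 → 1
r = 23: 27 → 1
Cross-inversions: 5 + 1 + 1 = 7

7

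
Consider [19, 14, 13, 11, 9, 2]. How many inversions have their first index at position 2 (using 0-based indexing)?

The element at index 2 is 13.
Elements after it: 11, 9, 2
Those smaller than 13: 11, 9, 2

3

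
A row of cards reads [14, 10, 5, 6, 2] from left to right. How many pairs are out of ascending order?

Out-of-order index pairs (1-indexed):
(1,2): 14 > 10
(1,3): 14 > 5
(1,4): 14 > 6
(1,5): 14 > 2
(2,3): 10 > 5
(2,4): 10 > 6
(2,5): 10 > 2
(3,5): 5 > 2
(4,5): 6 > 2
That's 9 pairs.

9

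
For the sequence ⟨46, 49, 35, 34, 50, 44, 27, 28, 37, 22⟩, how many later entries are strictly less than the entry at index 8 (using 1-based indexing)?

The element at index 8 is 28.
Elements after it: 37, 22
Those smaller than 28: 22

1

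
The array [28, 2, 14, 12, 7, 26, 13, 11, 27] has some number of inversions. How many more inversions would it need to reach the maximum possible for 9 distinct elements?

19 inversions short

Maximum inversions for 9 distinct elements is C(9, 2) = 9·8/2 = 36.
Current inversions — for each element, count later smaller elements:
28: 8
2: 0
14: 4
12: 2
7: 0
26: 2
13: 1
11: 0
27: 0
Current total: 8 + 0 + 4 + 2 + 0 + 2 + 1 + 0 + 0 = 17
Shortfall: 36 − 17 = 19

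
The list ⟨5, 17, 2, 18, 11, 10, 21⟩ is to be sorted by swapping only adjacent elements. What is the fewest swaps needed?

Swaps: 7

The minimum number of adjacent swaps to sort an array equals its inversion count, since every such swap removes exactly one inversion.
Count inversions — for each element, later elements that are smaller:
5: 2 → 1
17: 2, 11, 10 → 3
2: none → 0
18: 11, 10 → 2
11: 10 → 1
10: none → 0
21: none → 0
Total inversions: 1 + 3 + 0 + 2 + 1 + 0 + 0 = 7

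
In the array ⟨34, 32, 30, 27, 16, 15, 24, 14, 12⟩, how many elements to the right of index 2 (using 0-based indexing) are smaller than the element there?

6

The element at index 2 is 30.
Elements after it: 27, 16, 15, 24, 14, 12
Those smaller than 30: 27, 16, 15, 24, 14, 12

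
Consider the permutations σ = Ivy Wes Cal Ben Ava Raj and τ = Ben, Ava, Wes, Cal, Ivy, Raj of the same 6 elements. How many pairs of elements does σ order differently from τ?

Assign each item its position (1..6) in the first ordering, then rewrite the second ordering as that position sequence:
positions: Ivy→1, Wes→2, Cal→3, Ben→4, Ava→5, Raj→6
second ordering as positions: [4, 5, 2, 3, 1, 6]
Discordant pairs = inversions in this position sequence.
4: 2, 3, 1 → 3
5: 2, 3, 1 → 3
2: 1 → 1
3: 1 → 1
1: 0
6: 0
Total: 3 + 3 + 1 + 1 + 0 + 0 = 8

8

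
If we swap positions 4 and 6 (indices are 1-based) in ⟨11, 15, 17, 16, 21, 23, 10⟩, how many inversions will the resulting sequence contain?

Positions 4 and 6 hold 16 and 23; after swapping, the array is [11, 15, 17, 23, 21, 16, 10].
Count, for each position, how many later elements it exceeds:
11: 1
15: 1
17: 2
23: 3
21: 2
16: 1
10: 0
Sum: 1 + 1 + 2 + 3 + 2 + 1 + 0 = 10

10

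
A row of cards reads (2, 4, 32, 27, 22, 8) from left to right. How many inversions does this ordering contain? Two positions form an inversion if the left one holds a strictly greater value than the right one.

Listing every pair i<j with a[i]>a[j] (using 0-based positions):
(2,3): 32 > 27
(2,4): 32 > 22
(2,5): 32 > 8
(3,4): 27 > 22
(3,5): 27 > 8
(4,5): 22 > 8
That's 6 pairs.

6 inversions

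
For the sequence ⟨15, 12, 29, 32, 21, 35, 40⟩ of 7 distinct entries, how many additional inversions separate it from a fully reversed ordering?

18

Maximum inversions for 7 distinct elements is C(7, 2) = 7·6/2 = 21.
Current inversions — for each element, count later smaller elements:
15: 1
12: 0
29: 1
32: 1
21: 0
35: 0
40: 0
Current total: 1 + 0 + 1 + 1 + 0 + 0 + 0 = 3
Shortfall: 21 − 3 = 18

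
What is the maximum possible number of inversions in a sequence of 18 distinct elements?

Inversions: 153

The maximum occurs when the array is in strictly decreasing order: every one of the C(18, 2) pairs is inverted.
C(18, 2) = 18·17/2 = 153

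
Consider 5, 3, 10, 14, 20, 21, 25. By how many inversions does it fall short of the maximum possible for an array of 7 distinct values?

20

Maximum inversions for 7 distinct elements is C(7, 2) = 7·6/2 = 21.
Current inversions — for each element, count later smaller elements:
5: 1
3: 0
10: 0
14: 0
20: 0
21: 0
25: 0
Current total: 1 + 0 + 0 + 0 + 0 + 0 + 0 = 1
Shortfall: 21 − 1 = 20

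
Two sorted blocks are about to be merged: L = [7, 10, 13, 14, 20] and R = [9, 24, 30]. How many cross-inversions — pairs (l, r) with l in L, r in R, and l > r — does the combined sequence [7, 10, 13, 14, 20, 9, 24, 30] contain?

Take each right-half value and tally the left-half values above it:
r = 9: 10, 13, 14, 20 → 4
r = 24: none → 0
r = 30: none → 0
Cross-inversions: 4 + 0 + 0 = 4

4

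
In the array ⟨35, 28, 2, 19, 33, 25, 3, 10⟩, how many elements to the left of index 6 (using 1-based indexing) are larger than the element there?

3

The element at index 6 is 25.
Elements before it: 35, 28, 2, 19, 33
Those larger than 25: 35, 28, 33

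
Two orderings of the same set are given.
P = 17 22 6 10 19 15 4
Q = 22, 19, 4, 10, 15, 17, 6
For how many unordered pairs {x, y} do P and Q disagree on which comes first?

Assign each item its position (1..7) in the first ordering, then rewrite the second ordering as that position sequence:
positions: 17→1, 22→2, 6→3, 10→4, 19→5, 15→6, 4→7
second ordering as positions: [2, 5, 7, 4, 6, 1, 3]
Discordant pairs = inversions in this position sequence.
2: 1 → 1
5: 4, 1, 3 → 3
7: 4, 6, 1, 3 → 4
4: 1, 3 → 2
6: 1, 3 → 2
1: 0
3: 0
Total: 1 + 3 + 4 + 2 + 2 + 0 + 0 = 12

12 disagreeing pairs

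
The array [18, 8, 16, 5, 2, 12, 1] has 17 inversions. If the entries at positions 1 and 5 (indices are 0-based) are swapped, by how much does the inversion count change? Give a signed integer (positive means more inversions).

+1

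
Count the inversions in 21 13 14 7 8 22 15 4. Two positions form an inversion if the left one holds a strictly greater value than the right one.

For each element, count later entries that are smaller:
21 → 13, 14, 7, 8, 15, 4 → 6
13 → 7, 8, 4 → 3
14 → 7, 8, 4 → 3
7 → 4 → 1
8 → 4 → 1
22 → 15, 4 → 2
15 → 4 → 1
4 → none → 0
Sum: 6 + 3 + 3 + 1 + 1 + 2 + 1 + 0 = 17

17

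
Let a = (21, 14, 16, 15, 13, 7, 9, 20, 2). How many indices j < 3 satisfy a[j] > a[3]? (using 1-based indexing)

The element at index 3 is 16.
Elements before it: 21, 14
Those larger than 16: 21

1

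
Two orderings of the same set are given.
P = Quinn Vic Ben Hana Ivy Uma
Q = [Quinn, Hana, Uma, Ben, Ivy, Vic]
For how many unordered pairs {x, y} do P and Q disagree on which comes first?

7 disagreeing pairs

Assign each item its position (1..6) in the first ordering, then rewrite the second ordering as that position sequence:
positions: Quinn→1, Vic→2, Ben→3, Hana→4, Ivy→5, Uma→6
second ordering as positions: [1, 4, 6, 3, 5, 2]
Discordant pairs = inversions in this position sequence.
1: 0
4: 3, 2 → 2
6: 3, 5, 2 → 3
3: 2 → 1
5: 2 → 1
2: 0
Total: 0 + 2 + 3 + 1 + 1 + 0 = 7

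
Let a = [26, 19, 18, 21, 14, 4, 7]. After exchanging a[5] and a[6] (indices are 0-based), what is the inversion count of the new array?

Positions 5 and 6 hold 4 and 7; after swapping, the array is [26, 19, 18, 21, 14, 7, 4].
Count, for each position, how many later elements it exceeds:
26 → 19, 18, 21, 14, 7, 4 → 6
19 → 18, 14, 7, 4 → 4
18 → 14, 7, 4 → 3
21 → 14, 7, 4 → 3
14 → 7, 4 → 2
7 → 4 → 1
4 → none → 0
Sum: 6 + 4 + 3 + 3 + 2 + 1 + 0 = 19

19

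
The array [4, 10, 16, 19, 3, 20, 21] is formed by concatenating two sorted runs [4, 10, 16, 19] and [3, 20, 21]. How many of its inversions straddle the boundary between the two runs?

Take each right-half value and tally the left-half values above it:
r = 3: 4, 10, 16, 19 → 4
r = 20: none → 0
r = 21: none → 0
Cross-inversions: 4 + 0 + 0 = 4

4 split inversions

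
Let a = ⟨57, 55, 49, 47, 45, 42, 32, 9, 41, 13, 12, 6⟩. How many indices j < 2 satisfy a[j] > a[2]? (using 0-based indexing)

The element at index 2 is 49.
Elements before it: 57, 55
Those larger than 49: 57, 55

2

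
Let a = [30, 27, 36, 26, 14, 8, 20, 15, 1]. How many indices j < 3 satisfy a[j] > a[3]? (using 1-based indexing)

0

The element at index 3 is 36.
Elements before it: 30, 27
None of them are larger than 36.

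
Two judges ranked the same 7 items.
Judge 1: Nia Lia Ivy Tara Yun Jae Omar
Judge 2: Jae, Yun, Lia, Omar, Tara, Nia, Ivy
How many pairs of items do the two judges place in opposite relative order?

Assign each item its position (1..7) in the first ordering, then rewrite the second ordering as that position sequence:
positions: Nia→1, Lia→2, Ivy→3, Tara→4, Yun→5, Jae→6, Omar→7
second ordering as positions: [6, 5, 2, 7, 4, 1, 3]
Discordant pairs = inversions in this position sequence.
6: 5, 2, 4, 1, 3 → 5
5: 2, 4, 1, 3 → 4
2: 1 → 1
7: 4, 1, 3 → 3
4: 1, 3 → 2
1: 0
3: 0
Total: 5 + 4 + 1 + 3 + 2 + 0 + 0 = 15

15 discordant pairs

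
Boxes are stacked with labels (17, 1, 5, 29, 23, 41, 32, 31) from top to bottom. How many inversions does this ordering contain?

Count, for each position, how many later elements it exceeds:
17 → 1, 5 → 2
1 → none → 0
5 → none → 0
29 → 23 → 1
23 → none → 0
41 → 32, 31 → 2
32 → 31 → 1
31 → none → 0
Sum: 2 + 0 + 0 + 1 + 0 + 2 + 1 + 0 = 6

Inversions: 6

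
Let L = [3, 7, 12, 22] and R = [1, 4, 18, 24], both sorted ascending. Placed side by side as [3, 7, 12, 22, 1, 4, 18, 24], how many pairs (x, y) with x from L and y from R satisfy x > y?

For each element r of the right run, count left-run elements greater than r:
r = 1: 3, 7, 12, 22 → 4
r = 4: 7, 12, 22 → 3
r = 18: 22 → 1
r = 24: none → 0
Cross-inversions: 4 + 3 + 1 + 0 = 8

8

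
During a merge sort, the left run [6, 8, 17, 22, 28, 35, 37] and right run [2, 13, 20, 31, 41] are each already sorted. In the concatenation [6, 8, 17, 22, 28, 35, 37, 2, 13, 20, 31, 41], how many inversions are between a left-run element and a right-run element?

18

For each element r of the right run, count left-run elements greater than r:
r = 2: 6, 8, 17, 22, 28, 35, 37 → 7
r = 13: 17, 22, 28, 35, 37 → 5
r = 20: 22, 28, 35, 37 → 4
r = 31: 35, 37 → 2
r = 41: none → 0
Cross-inversions: 7 + 5 + 4 + 2 + 0 = 18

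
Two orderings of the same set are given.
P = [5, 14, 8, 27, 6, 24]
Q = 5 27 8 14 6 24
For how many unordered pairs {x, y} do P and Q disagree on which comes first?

3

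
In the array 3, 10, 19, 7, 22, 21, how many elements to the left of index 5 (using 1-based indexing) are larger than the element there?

0

The element at index 5 is 22.
Elements before it: 3, 10, 19, 7
None of them are larger than 22.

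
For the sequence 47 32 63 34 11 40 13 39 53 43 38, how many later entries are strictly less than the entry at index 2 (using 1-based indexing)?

2

The element at index 2 is 32.
Elements after it: 63, 34, 11, 40, 13, 39, 53, 43, 38
Those smaller than 32: 11, 13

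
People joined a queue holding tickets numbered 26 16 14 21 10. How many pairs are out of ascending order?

Listing every pair i<j with a[i]>a[j] (using 1-based positions):
(1,2): 26 > 16
(1,3): 26 > 14
(1,4): 26 > 21
(1,5): 26 > 10
(2,3): 16 > 14
(2,5): 16 > 10
(3,5): 14 > 10
(4,5): 21 > 10
That's 8 pairs.

8 inversions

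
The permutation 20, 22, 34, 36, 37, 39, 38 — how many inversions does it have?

Sweep left to right; for each value list the smaller values that follow it:
20 → none → 0
22 → none → 0
34 → none → 0
36 → none → 0
37 → none → 0
39 → 38 → 1
38 → none → 0
Sum: 0 + 0 + 0 + 0 + 0 + 1 + 0 = 1

1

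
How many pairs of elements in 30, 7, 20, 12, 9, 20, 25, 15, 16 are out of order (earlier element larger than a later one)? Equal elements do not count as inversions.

Element-by-element contributions:
30: 8
7: 0
20: 4
12: 1
9: 0
20: 2
25: 2
15: 0
16: 0
Sum: 8 + 0 + 4 + 1 + 0 + 2 + 2 + 0 + 0 = 17

17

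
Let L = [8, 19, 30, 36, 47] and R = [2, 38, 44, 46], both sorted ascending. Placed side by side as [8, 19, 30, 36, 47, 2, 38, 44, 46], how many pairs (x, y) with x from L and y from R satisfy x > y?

For each element r of the right run, count left-run elements greater than r:
r = 2: 8, 19, 30, 36, 47 → 5
r = 38: 47 → 1
r = 44: 47 → 1
r = 46: 47 → 1
Cross-inversions: 5 + 1 + 1 + 1 = 8

8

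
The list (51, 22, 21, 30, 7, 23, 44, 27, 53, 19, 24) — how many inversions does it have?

27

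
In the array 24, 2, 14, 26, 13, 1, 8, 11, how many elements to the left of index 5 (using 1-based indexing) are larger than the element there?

3 such elements

The element at index 5 is 13.
Elements before it: 24, 2, 14, 26
Those larger than 13: 24, 14, 26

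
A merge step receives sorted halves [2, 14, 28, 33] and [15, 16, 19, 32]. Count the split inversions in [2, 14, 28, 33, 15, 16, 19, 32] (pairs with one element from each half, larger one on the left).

7

Count, for every r in R, how many entries of L exceed r:
r = 15: 28, 33 → 2
r = 16: 28, 33 → 2
r = 19: 28, 33 → 2
r = 32: 33 → 1
Cross-inversions: 2 + 2 + 2 + 1 = 7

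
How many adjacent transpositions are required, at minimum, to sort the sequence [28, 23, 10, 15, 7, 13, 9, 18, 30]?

Minimum adjacent swaps = number of inversions (each swap of adjacent out-of-order elements removes one inversion and no swap can remove more).
Count inversions — for each element, later elements that are smaller:
28: 23, 10, 15, 7, 13, 9, 18 → 7
23: 10, 15, 7, 13, 9, 18 → 6
10: 7, 9 → 2
15: 7, 13, 9 → 3
7: none → 0
13: 9 → 1
9: none → 0
18: none → 0
30: none → 0
Total inversions: 7 + 6 + 2 + 3 + 0 + 1 + 0 + 0 + 0 = 19

There are 19 adjacent swaps.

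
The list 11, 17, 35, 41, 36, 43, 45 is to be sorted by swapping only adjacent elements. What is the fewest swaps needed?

1 adjacent swap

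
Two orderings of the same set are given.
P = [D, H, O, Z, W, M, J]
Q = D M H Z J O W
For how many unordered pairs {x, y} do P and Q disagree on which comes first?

7

Assign each item its position (1..7) in the first ordering, then rewrite the second ordering as that position sequence:
positions: D→1, H→2, O→3, Z→4, W→5, M→6, J→7
second ordering as positions: [1, 6, 2, 4, 7, 3, 5]
Discordant pairs = inversions in this position sequence.
1: 0
6: 2, 4, 3, 5 → 4
2: 0
4: 3 → 1
7: 3, 5 → 2
3: 0
5: 0
Total: 0 + 4 + 0 + 1 + 2 + 0 + 0 = 7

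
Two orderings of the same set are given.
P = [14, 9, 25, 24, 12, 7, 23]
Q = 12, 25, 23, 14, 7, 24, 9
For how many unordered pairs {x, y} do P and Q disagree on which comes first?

Disagreeing pairs: 13

Assign each item its position (1..7) in the first ordering, then rewrite the second ordering as that position sequence:
positions: 14→1, 9→2, 25→3, 24→4, 12→5, 7→6, 23→7
second ordering as positions: [5, 3, 7, 1, 6, 4, 2]
Discordant pairs = inversions in this position sequence.
5: 3, 1, 4, 2 → 4
3: 1, 2 → 2
7: 1, 6, 4, 2 → 4
1: 0
6: 4, 2 → 2
4: 2 → 1
2: 0
Total: 4 + 2 + 4 + 0 + 2 + 1 + 0 = 13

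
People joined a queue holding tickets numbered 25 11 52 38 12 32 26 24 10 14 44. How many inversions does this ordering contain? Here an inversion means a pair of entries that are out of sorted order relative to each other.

Sweep left to right; for each value list the smaller values that follow it:
25 → 11, 12, 24, 10, 14 → 5
11 → 10 → 1
52 → 38, 12, 32, 26, 24, 10, 14, 44 → 8
38 → 12, 32, 26, 24, 10, 14 → 6
12 → 10 → 1
32 → 26, 24, 10, 14 → 4
26 → 24, 10, 14 → 3
24 → 10, 14 → 2
10 → none → 0
14 → none → 0
44 → none → 0
Sum: 5 + 1 + 8 + 6 + 1 + 4 + 3 + 2 + 0 + 0 + 0 = 30

30 inversions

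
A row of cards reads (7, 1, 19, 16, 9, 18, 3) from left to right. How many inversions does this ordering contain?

Listing every pair i<j with a[i]>a[j] (using 0-based positions):
(0,1): 7 > 1
(0,6): 7 > 3
(2,3): 19 > 16
(2,4): 19 > 9
(2,5): 19 > 18
(2,6): 19 > 3
(3,4): 16 > 9
(3,6): 16 > 3
(4,6): 9 > 3
(5,6): 18 > 3
That's 10 pairs.

There are 10 inversions.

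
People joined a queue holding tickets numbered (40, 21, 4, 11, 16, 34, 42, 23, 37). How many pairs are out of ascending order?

Count, for each position, how many later elements it exceeds:
40: 7
21: 3
4: 0
11: 0
16: 0
34: 1
42: 2
23: 0
37: 0
Sum: 7 + 3 + 0 + 0 + 0 + 1 + 2 + 0 + 0 = 13

13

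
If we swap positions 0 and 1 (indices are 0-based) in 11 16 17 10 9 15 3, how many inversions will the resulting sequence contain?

16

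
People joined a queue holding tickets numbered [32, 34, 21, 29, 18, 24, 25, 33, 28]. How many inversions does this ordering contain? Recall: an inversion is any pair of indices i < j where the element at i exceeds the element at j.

19

For each element, count later entries that are smaller:
32 → 21, 29, 18, 24, 25, 28 → 6
34 → 21, 29, 18, 24, 25, 33, 28 → 7
21 → 18 → 1
29 → 18, 24, 25, 28 → 4
18 → none → 0
24 → none → 0
25 → none → 0
33 → 28 → 1
28 → none → 0
Sum: 6 + 7 + 1 + 4 + 0 + 0 + 0 + 1 + 0 = 19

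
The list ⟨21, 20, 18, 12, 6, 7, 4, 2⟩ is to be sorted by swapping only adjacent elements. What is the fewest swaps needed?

27

Each adjacent swap fixes exactly one inversion, so the minimum swap count equals the number of inversions.
Count inversions — for each element, later elements that are smaller:
21: 20, 18, 12, 6, 7, 4, 2 → 7
20: 18, 12, 6, 7, 4, 2 → 6
18: 12, 6, 7, 4, 2 → 5
12: 6, 7, 4, 2 → 4
6: 4, 2 → 2
7: 4, 2 → 2
4: 2 → 1
2: none → 0
Total inversions: 7 + 6 + 5 + 4 + 2 + 2 + 1 + 0 = 27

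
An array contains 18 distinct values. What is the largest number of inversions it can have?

153

The maximum occurs when the array is in strictly decreasing order: every one of the C(18, 2) pairs is inverted.
C(18, 2) = 18·17/2 = 153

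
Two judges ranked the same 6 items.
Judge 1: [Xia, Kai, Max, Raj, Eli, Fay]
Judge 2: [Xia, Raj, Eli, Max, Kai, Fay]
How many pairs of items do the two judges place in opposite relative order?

Assign each item its position (1..6) in the first ordering, then rewrite the second ordering as that position sequence:
positions: Xia→1, Kai→2, Max→3, Raj→4, Eli→5, Fay→6
second ordering as positions: [1, 4, 5, 3, 2, 6]
Discordant pairs = inversions in this position sequence.
1: 0
4: 3, 2 → 2
5: 3, 2 → 2
3: 2 → 1
2: 0
6: 0
Total: 0 + 2 + 2 + 1 + 0 + 0 = 5

5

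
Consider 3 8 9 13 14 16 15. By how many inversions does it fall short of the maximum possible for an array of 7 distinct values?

20 inversions short

Maximum inversions for 7 distinct elements is C(7, 2) = 7·6/2 = 21.
Current inversions — for each element, count later smaller elements:
3: 0
8: 0
9: 0
13: 0
14: 0
16: 1
15: 0
Current total: 0 + 0 + 0 + 0 + 0 + 1 + 0 = 1
Shortfall: 21 − 1 = 20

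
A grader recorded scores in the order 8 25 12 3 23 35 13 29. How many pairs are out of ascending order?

There are 9 inversions.

Count, for each position, how many later elements it exceeds:
8: 1
25: 4
12: 1
3: 0
23: 1
35: 2
13: 0
29: 0
Sum: 1 + 4 + 1 + 0 + 1 + 2 + 0 + 0 = 9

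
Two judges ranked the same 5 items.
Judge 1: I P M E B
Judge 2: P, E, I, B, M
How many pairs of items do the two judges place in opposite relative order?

4

Assign each item its position (1..5) in the first ordering, then rewrite the second ordering as that position sequence:
positions: I→1, P→2, M→3, E→4, B→5
second ordering as positions: [2, 4, 1, 5, 3]
Discordant pairs = inversions in this position sequence.
2: 1 → 1
4: 1, 3 → 2
1: 0
5: 3 → 1
3: 0
Total: 1 + 2 + 0 + 1 + 0 = 4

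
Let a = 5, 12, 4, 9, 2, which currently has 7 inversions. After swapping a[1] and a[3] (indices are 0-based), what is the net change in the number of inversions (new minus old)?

-1

Positions 1 and 3 hold 12 and 9; after swapping, the array is [5, 9, 4, 12, 2].
Count, for each position, how many later elements it exceeds:
5 → 4, 2 → 2
9 → 4, 2 → 2
4 → 2 → 1
12 → 2 → 1
2 → none → 0
Sum: 2 + 2 + 1 + 1 + 0 = 6
Change: 6 − 7 = -1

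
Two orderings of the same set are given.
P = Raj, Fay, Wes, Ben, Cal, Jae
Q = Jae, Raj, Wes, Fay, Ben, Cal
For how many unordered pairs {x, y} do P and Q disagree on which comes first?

Disagreeing pairs: 6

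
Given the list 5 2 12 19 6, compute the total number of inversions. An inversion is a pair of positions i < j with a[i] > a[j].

3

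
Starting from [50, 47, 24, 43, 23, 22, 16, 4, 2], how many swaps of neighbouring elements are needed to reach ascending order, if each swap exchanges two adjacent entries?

35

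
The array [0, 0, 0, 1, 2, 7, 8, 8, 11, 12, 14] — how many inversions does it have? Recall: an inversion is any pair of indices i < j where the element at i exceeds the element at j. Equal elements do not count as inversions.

0 inversions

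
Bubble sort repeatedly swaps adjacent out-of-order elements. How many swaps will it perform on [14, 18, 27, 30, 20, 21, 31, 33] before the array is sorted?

Adjacent swaps: 4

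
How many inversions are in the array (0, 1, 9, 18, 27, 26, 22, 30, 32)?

Sweep left to right; for each value list the smaller values that follow it:
0 → none → 0
1 → none → 0
9 → none → 0
18 → none → 0
27 → 26, 22 → 2
26 → 22 → 1
22 → none → 0
30 → none → 0
32 → none → 0
Sum: 0 + 0 + 0 + 0 + 2 + 1 + 0 + 0 + 0 = 3

3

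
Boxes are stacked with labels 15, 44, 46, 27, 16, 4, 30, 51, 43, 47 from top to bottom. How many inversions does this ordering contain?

16

Element-by-element contributions:
15: 1
44: 5
46: 5
27: 2
16: 1
4: 0
30: 0
51: 2
43: 0
47: 0
Sum: 1 + 5 + 5 + 2 + 1 + 0 + 0 + 2 + 0 + 0 = 16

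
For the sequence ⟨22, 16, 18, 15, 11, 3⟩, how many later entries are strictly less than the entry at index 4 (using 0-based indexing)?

1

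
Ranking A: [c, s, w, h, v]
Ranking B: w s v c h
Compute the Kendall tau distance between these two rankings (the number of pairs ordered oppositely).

5 discordant pairs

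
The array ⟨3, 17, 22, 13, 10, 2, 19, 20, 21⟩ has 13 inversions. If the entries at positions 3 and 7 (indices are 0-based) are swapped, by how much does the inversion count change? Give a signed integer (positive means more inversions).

Positions 3 and 7 hold 13 and 20; after swapping, the array is [3, 17, 22, 20, 10, 2, 19, 13, 21].
Element-by-element contributions:
3 → 2 → 1
17 → 10, 2, 13 → 3
22 → 20, 10, 2, 19, 13, 21 → 6
20 → 10, 2, 19, 13 → 4
10 → 2 → 1
2 → none → 0
19 → 13 → 1
13 → none → 0
21 → none → 0
Sum: 1 + 3 + 6 + 4 + 1 + 0 + 1 + 0 + 0 = 16
Change: 16 − 13 = +3

+3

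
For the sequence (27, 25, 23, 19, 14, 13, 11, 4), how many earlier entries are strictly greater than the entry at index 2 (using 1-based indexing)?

1 such element

The element at index 2 is 25.
Elements before it: 27
Those larger than 25: 27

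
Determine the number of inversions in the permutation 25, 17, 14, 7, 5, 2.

For each element, count later entries that are smaller:
25: 5
17: 4
14: 3
7: 2
5: 1
2: 0
Sum: 5 + 4 + 3 + 2 + 1 + 0 = 15

15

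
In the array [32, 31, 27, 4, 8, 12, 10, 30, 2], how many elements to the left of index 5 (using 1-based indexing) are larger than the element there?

3

The element at index 5 is 8.
Elements before it: 32, 31, 27, 4
Those larger than 8: 32, 31, 27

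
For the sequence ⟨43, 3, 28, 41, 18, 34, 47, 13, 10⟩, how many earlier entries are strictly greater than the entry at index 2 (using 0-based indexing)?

The element at index 2 is 28.
Elements before it: 43, 3
Those larger than 28: 43

1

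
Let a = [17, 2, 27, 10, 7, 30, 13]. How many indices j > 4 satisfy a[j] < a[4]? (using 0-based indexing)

The element at index 4 is 7.
Elements after it: 30, 13
None of them are smaller than 7.

0 such elements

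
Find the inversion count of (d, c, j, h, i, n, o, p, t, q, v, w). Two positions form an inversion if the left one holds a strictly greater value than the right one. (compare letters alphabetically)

Inversions: 4

Element-by-element contributions:
d → c → 1
c → none → 0
j → h, i → 2
h → none → 0
i → none → 0
n → none → 0
o → none → 0
p → none → 0
t → q → 1
q → none → 0
v → none → 0
w → none → 0
Sum: 1 + 0 + 2 + 0 + 0 + 0 + 0 + 0 + 1 + 0 + 0 + 0 = 4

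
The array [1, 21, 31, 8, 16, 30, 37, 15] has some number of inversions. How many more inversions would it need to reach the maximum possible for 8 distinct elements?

18

Maximum inversions for 8 distinct elements is C(8, 2) = 8·7/2 = 28.
Current inversions — for each element, count later smaller elements:
1: 0
21: 3
31: 4
8: 0
16: 1
30: 1
37: 1
15: 0
Current total: 0 + 3 + 4 + 0 + 1 + 1 + 1 + 0 = 10
Shortfall: 28 − 10 = 18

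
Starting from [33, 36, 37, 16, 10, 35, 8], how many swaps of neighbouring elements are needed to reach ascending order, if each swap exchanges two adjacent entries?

The minimum number of adjacent swaps to sort an array equals its inversion count, since every such swap removes exactly one inversion.
Count inversions — for each element, later elements that are smaller:
33: 16, 10, 8 → 3
36: 16, 10, 35, 8 → 4
37: 16, 10, 35, 8 → 4
16: 10, 8 → 2
10: 8 → 1
35: 8 → 1
8: none → 0
Total inversions: 3 + 4 + 4 + 2 + 1 + 1 + 0 = 15

There are 15 swaps.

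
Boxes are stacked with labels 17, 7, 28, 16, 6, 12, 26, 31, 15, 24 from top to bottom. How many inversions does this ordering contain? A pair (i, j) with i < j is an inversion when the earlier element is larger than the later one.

19 inversions

Sweep left to right; for each value list the smaller values that follow it:
17: 5
7: 1
28: 6
16: 3
6: 0
12: 0
26: 2
31: 2
15: 0
24: 0
Sum: 5 + 1 + 6 + 3 + 0 + 0 + 2 + 2 + 0 + 0 = 19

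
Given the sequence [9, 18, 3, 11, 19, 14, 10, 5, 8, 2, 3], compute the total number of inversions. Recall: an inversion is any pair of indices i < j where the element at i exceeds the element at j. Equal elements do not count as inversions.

38

Sweep left to right; for each value list the smaller values that follow it:
9: 5
18: 8
3: 1
11: 5
19: 6
14: 5
10: 4
5: 2
8: 2
2: 0
3: 0
Sum: 5 + 8 + 1 + 5 + 6 + 5 + 4 + 2 + 2 + 0 + 0 = 38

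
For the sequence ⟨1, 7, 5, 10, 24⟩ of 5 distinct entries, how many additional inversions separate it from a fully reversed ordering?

Maximum inversions for 5 distinct elements is C(5, 2) = 5·4/2 = 10.
Current inversions — for each element, count later smaller elements:
1: 0
7: 1
5: 0
10: 0
24: 0
Current total: 0 + 1 + 0 + 0 + 0 = 1
Shortfall: 10 − 1 = 9

9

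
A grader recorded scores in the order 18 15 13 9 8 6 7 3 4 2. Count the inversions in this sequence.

For each element, count later entries that are smaller:
18 → 15, 13, 9, 8, 6, 7, 3, 4, 2 → 9
15 → 13, 9, 8, 6, 7, 3, 4, 2 → 8
13 → 9, 8, 6, 7, 3, 4, 2 → 7
9 → 8, 6, 7, 3, 4, 2 → 6
8 → 6, 7, 3, 4, 2 → 5
6 → 3, 4, 2 → 3
7 → 3, 4, 2 → 3
3 → 2 → 1
4 → 2 → 1
2 → none → 0
Sum: 9 + 8 + 7 + 6 + 5 + 3 + 3 + 1 + 1 + 0 = 43

43 inversions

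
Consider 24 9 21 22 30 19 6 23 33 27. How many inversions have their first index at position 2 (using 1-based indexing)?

1 such element

The element at index 2 is 9.
Elements after it: 21, 22, 30, 19, 6, 23, 33, 27
Those smaller than 9: 6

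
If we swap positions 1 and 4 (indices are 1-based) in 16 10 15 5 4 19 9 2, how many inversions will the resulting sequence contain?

There are 15 inversions.

Positions 1 and 4 hold 16 and 5; after swapping, the array is [5, 10, 15, 16, 4, 19, 9, 2].
For each element, count later entries that are smaller:
5: 2
10: 3
15: 3
16: 3
4: 1
19: 2
9: 1
2: 0
Sum: 2 + 3 + 3 + 3 + 1 + 2 + 1 + 0 = 15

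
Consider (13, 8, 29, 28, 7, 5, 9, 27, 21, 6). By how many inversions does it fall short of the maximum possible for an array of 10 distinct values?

18

Maximum inversions for 10 distinct elements is C(10, 2) = 10·9/2 = 45.
Current inversions — for each element, count later smaller elements:
13: 5
8: 3
29: 7
28: 6
7: 2
5: 0
9: 1
27: 2
21: 1
6: 0
Current total: 5 + 3 + 7 + 6 + 2 + 0 + 1 + 2 + 1 + 0 = 27
Shortfall: 45 − 27 = 18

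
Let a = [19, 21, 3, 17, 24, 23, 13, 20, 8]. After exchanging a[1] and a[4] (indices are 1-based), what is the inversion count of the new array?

19 inversions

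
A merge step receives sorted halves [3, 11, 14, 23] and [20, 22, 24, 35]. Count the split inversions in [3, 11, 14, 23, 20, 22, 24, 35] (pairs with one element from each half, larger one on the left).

Take each right-half value and tally the left-half values above it:
r = 20: 23 → 1
r = 22: 23 → 1
r = 24: none → 0
r = 35: none → 0
Cross-inversions: 1 + 1 + 0 + 0 = 2

2 split inversions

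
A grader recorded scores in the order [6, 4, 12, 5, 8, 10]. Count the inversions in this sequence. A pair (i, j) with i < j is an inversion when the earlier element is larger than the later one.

Listing every pair i<j with a[i]>a[j] (using 1-based positions):
(1,2): 6 > 4
(1,4): 6 > 5
(3,4): 12 > 5
(3,5): 12 > 8
(3,6): 12 > 10
That's 5 pairs.

5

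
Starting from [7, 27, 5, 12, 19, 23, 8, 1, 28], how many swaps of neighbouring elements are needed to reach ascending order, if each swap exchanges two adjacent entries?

16 adjacent swaps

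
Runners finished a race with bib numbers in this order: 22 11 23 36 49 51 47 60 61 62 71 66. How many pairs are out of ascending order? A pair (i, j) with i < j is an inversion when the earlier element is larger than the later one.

Inversions: 4

Count, for each position, how many later elements it exceeds:
22 → 11 → 1
11 → none → 0
23 → none → 0
36 → none → 0
49 → 47 → 1
51 → 47 → 1
47 → none → 0
60 → none → 0
61 → none → 0
62 → none → 0
71 → 66 → 1
66 → none → 0
Sum: 1 + 0 + 0 + 0 + 1 + 1 + 0 + 0 + 0 + 0 + 1 + 0 = 4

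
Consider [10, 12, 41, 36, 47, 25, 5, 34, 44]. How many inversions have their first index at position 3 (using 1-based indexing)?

4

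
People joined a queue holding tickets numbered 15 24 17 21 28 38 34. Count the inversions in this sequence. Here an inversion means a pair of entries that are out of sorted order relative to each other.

Listing every pair i<j with a[i]>a[j] (using 1-based positions):
(2,3): 24 > 17
(2,4): 24 > 21
(6,7): 38 > 34
That's 3 pairs.

Inversions: 3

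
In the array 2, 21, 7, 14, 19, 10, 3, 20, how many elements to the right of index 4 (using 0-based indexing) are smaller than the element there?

The element at index 4 is 19.
Elements after it: 10, 3, 20
Those smaller than 19: 10, 3

2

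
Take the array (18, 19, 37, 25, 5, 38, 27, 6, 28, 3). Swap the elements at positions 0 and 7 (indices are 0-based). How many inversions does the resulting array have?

23 inversions

Positions 0 and 7 hold 18 and 6; after swapping, the array is [6, 19, 37, 25, 5, 38, 27, 18, 28, 3].
Count, for each position, how many later elements it exceeds:
6: 2
19: 3
37: 6
25: 3
5: 1
38: 4
27: 2
18: 1
28: 1
3: 0
Sum: 2 + 3 + 6 + 3 + 1 + 4 + 2 + 1 + 1 + 0 = 23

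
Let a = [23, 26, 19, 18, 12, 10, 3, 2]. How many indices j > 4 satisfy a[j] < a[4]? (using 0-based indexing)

3

The element at index 4 is 12.
Elements after it: 10, 3, 2
Those smaller than 12: 10, 3, 2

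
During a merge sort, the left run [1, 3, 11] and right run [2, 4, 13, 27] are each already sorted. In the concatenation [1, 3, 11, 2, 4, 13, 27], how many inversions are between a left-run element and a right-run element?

For each element r of the right run, count left-run elements greater than r:
r = 2: 3, 11 → 2
r = 4: 11 → 1
r = 13: none → 0
r = 27: none → 0
Cross-inversions: 2 + 1 + 0 + 0 = 3

3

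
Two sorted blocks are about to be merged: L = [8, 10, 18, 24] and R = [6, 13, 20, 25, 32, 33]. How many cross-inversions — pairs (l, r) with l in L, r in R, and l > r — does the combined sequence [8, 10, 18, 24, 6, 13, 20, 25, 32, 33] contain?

7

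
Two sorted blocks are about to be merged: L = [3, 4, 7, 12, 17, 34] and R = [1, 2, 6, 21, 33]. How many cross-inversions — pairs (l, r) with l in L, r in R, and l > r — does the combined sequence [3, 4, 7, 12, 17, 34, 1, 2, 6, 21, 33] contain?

18

Count, for every r in R, how many entries of L exceed r:
r = 1: 3, 4, 7, 12, 17, 34 → 6
r = 2: 3, 4, 7, 12, 17, 34 → 6
r = 6: 7, 12, 17, 34 → 4
r = 21: 34 → 1
r = 33: 34 → 1
Cross-inversions: 6 + 6 + 4 + 1 + 1 = 18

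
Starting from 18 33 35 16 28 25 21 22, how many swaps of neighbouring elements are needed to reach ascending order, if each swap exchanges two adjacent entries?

16

Each adjacent swap fixes exactly one inversion, so the minimum swap count equals the number of inversions.
Count inversions — for each element, later elements that are smaller:
18: 16 → 1
33: 16, 28, 25, 21, 22 → 5
35: 16, 28, 25, 21, 22 → 5
16: none → 0
28: 25, 21, 22 → 3
25: 21, 22 → 2
21: none → 0
22: none → 0
Total inversions: 1 + 5 + 5 + 0 + 3 + 2 + 0 + 0 = 16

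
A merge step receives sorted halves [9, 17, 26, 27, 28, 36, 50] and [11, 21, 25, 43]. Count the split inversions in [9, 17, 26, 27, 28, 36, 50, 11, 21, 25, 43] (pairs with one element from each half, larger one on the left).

Cross-inversions: 17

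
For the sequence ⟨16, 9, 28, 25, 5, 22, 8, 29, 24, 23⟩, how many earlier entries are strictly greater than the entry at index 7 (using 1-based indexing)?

5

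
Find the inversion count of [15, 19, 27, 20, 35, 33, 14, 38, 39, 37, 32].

15

Element-by-element contributions:
15 → 14 → 1
19 → 14 → 1
27 → 20, 14 → 2
20 → 14 → 1
35 → 33, 14, 32 → 3
33 → 14, 32 → 2
14 → none → 0
38 → 37, 32 → 2
39 → 37, 32 → 2
37 → 32 → 1
32 → none → 0
Sum: 1 + 1 + 2 + 1 + 3 + 2 + 0 + 2 + 2 + 1 + 0 = 15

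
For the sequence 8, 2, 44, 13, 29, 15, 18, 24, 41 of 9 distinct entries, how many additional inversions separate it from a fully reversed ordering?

26

Maximum inversions for 9 distinct elements is C(9, 2) = 9·8/2 = 36.
Current inversions — for each element, count later smaller elements:
8: 1
2: 0
44: 6
13: 0
29: 3
15: 0
18: 0
24: 0
41: 0
Current total: 1 + 0 + 6 + 0 + 3 + 0 + 0 + 0 + 0 = 10
Shortfall: 36 − 10 = 26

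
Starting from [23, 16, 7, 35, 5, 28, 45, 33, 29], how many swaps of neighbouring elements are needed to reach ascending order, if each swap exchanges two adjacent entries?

13 adjacent swaps

Each adjacent swap fixes exactly one inversion, so the minimum swap count equals the number of inversions.
Count inversions — for each element, later elements that are smaller:
23: 16, 7, 5 → 3
16: 7, 5 → 2
7: 5 → 1
35: 5, 28, 33, 29 → 4
5: none → 0
28: none → 0
45: 33, 29 → 2
33: 29 → 1
29: none → 0
Total inversions: 3 + 2 + 1 + 4 + 0 + 0 + 2 + 1 + 0 = 13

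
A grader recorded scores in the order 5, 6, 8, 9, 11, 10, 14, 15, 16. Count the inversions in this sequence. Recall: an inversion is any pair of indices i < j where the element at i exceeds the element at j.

There is 1 inversion.

Element-by-element contributions:
5: 0
6: 0
8: 0
9: 0
11: 1
10: 0
14: 0
15: 0
16: 0
Sum: 0 + 0 + 0 + 0 + 1 + 0 + 0 + 0 + 0 = 1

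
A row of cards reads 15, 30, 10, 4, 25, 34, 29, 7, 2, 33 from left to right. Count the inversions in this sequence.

23

Sweep left to right; for each value list the smaller values that follow it:
15 → 10, 4, 7, 2 → 4
30 → 10, 4, 25, 29, 7, 2 → 6
10 → 4, 7, 2 → 3
4 → 2 → 1
25 → 7, 2 → 2
34 → 29, 7, 2, 33 → 4
29 → 7, 2 → 2
7 → 2 → 1
2 → none → 0
33 → none → 0
Sum: 4 + 6 + 3 + 1 + 2 + 4 + 2 + 1 + 0 + 0 = 23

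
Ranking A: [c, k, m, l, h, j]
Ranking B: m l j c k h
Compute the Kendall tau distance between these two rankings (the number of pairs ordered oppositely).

Assign each item its position (1..6) in the first ordering, then rewrite the second ordering as that position sequence:
positions: c→1, k→2, m→3, l→4, h→5, j→6
second ordering as positions: [3, 4, 6, 1, 2, 5]
Discordant pairs = inversions in this position sequence.
3: 1, 2 → 2
4: 1, 2 → 2
6: 1, 2, 5 → 3
1: 0
2: 0
5: 0
Total: 2 + 2 + 3 + 0 + 0 + 0 = 7

7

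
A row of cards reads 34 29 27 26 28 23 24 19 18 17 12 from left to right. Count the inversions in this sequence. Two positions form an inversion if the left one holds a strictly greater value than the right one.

Count, for each position, how many later elements it exceeds:
34 → 29, 27, 26, 28, 23, 24, 19, 18, 17, 12 → 10
29 → 27, 26, 28, 23, 24, 19, 18, 17, 12 → 9
27 → 26, 23, 24, 19, 18, 17, 12 → 7
26 → 23, 24, 19, 18, 17, 12 → 6
28 → 23, 24, 19, 18, 17, 12 → 6
23 → 19, 18, 17, 12 → 4
24 → 19, 18, 17, 12 → 4
19 → 18, 17, 12 → 3
18 → 17, 12 → 2
17 → 12 → 1
12 → none → 0
Sum: 10 + 9 + 7 + 6 + 6 + 4 + 4 + 3 + 2 + 1 + 0 = 52

52 inversions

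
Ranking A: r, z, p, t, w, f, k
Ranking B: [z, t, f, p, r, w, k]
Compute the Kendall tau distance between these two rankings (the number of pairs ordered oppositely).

Assign each item its position (1..7) in the first ordering, then rewrite the second ordering as that position sequence:
positions: r→1, z→2, p→3, t→4, w→5, f→6, k→7
second ordering as positions: [2, 4, 6, 3, 1, 5, 7]
Discordant pairs = inversions in this position sequence.
2: 1 → 1
4: 3, 1 → 2
6: 3, 1, 5 → 3
3: 1 → 1
1: 0
5: 0
7: 0
Total: 1 + 2 + 3 + 1 + 0 + 0 + 0 = 7

7 discordant pairs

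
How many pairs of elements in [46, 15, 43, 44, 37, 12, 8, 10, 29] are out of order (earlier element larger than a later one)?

27

Sweep left to right; for each value list the smaller values that follow it:
46 → 15, 43, 44, 37, 12, 8, 10, 29 → 8
15 → 12, 8, 10 → 3
43 → 37, 12, 8, 10, 29 → 5
44 → 37, 12, 8, 10, 29 → 5
37 → 12, 8, 10, 29 → 4
12 → 8, 10 → 2
8 → none → 0
10 → none → 0
29 → none → 0
Sum: 8 + 3 + 5 + 5 + 4 + 2 + 0 + 0 + 0 = 27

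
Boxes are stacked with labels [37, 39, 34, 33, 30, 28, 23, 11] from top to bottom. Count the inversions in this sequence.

Sweep left to right; for each value list the smaller values that follow it:
37: 6
39: 6
34: 5
33: 4
30: 3
28: 2
23: 1
11: 0
Sum: 6 + 6 + 5 + 4 + 3 + 2 + 1 + 0 = 27

27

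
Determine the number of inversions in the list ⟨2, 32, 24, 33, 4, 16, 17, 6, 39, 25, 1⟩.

28

For each element, count later entries that are smaller:
2: 1
32: 7
24: 5
33: 6
4: 1
16: 2
17: 2
6: 1
39: 2
25: 1
1: 0
Sum: 1 + 7 + 5 + 6 + 1 + 2 + 2 + 1 + 2 + 1 + 0 = 28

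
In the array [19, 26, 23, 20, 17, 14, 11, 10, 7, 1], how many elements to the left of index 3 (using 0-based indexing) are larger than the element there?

2

The element at index 3 is 20.
Elements before it: 19, 26, 23
Those larger than 20: 26, 23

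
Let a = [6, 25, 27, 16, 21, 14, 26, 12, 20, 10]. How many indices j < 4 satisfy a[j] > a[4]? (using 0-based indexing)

The element at index 4 is 21.
Elements before it: 6, 25, 27, 16
Those larger than 21: 25, 27

2 such elements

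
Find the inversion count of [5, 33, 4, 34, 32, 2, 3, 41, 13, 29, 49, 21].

There are 28 inversions.

Sweep left to right; for each value list the smaller values that follow it:
5 → 4, 2, 3 → 3
33 → 4, 32, 2, 3, 13, 29, 21 → 7
4 → 2, 3 → 2
34 → 32, 2, 3, 13, 29, 21 → 6
32 → 2, 3, 13, 29, 21 → 5
2 → none → 0
3 → none → 0
41 → 13, 29, 21 → 3
13 → none → 0
29 → 21 → 1
49 → 21 → 1
21 → none → 0
Sum: 3 + 7 + 2 + 6 + 5 + 0 + 0 + 3 + 0 + 1 + 1 + 0 = 28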